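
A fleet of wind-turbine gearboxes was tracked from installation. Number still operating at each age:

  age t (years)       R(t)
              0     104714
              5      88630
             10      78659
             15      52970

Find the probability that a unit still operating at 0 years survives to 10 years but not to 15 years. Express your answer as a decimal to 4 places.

This is the probability of reaching 10 but not 15, conditional on being operational at 0: (R(10) − R(15)) / R(0).
= (78659 − 52970) / 104714 = 25689 / 104714 = 0.245325.

0.2453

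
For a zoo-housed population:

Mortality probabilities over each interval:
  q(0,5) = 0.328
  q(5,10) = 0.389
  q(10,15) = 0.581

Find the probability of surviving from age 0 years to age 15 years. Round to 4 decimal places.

0.1720

The overall survival probability is (1 − 0.328) × (1 − 0.389) × (1 − 0.581).
= 0.672 × 0.611 × 0.419 = 0.172038.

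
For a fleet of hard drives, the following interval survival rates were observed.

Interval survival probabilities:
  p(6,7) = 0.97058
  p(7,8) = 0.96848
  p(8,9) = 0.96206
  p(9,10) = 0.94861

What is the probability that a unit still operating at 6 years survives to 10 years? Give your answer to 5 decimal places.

The overall survival probability is 0.97058 × 0.96848 × 0.96206 × 0.94861.
= 0.857851.

0.85785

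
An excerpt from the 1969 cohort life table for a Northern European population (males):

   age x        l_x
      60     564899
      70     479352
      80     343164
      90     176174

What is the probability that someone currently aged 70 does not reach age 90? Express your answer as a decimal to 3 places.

P(die before 90 | alive at 70) = 1 − l_90/l_70 = 1 − 176174/479352 = (303178)/479352 = 0.632475.

0.632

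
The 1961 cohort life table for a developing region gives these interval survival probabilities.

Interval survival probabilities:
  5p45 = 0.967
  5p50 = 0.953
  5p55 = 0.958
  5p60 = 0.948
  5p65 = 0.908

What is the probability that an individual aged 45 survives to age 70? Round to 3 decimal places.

0.760

25p45 = 0.967 × 0.953 × 0.958 × 0.948 × 0.908.
= 0.759940.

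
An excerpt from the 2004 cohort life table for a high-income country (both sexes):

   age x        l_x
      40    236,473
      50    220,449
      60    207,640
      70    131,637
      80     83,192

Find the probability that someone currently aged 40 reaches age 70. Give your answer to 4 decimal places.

0.5567

We want 30p40 = l_70/l_40.
The conditional survival probability is l_70/l_40 = 131,637/236,473 = 0.556668.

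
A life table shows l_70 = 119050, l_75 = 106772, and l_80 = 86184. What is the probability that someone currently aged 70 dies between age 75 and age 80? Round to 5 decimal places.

0.17294

This is the probability of reaching 75 but not 80, conditional on being alive at 70: (l_75 − l_80) / l_70.
= (106772 − 86184) / 119050 = 20588 / 119050 = 0.172936.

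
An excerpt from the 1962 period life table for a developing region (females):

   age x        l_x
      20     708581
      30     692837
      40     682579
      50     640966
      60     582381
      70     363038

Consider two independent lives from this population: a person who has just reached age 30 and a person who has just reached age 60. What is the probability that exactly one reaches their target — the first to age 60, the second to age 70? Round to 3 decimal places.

p₁ = l_60/l_30 = 582381/692837 = 0.840574; p₂ = l_70/l_60 = 363038/582381 = 0.623369.
P(exactly one) = p₁(1−p₂) + (1−p₁)p₂ = 0.316586 + 0.099381 = 0.415967.

0.416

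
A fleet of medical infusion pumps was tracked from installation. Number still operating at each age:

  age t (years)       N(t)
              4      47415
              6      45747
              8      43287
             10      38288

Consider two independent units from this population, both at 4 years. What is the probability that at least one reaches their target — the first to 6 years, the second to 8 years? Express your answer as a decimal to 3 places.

p₁ = N(6)/N(4) = 45747/47415 = 0.964821; p₂ = N(8)/N(4) = 43287/47415 = 0.912939.
P(at least one) = 1 − (1−p₁)(1−p₂) = 1 − 0.035179 × 0.087061 = 0.996937.

0.997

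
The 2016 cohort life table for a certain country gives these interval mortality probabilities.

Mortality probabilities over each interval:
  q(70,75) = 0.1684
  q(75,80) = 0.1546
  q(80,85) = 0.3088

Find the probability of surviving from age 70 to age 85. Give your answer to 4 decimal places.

0.4859

The overall survival probability is (1 − 0.1684) × (1 − 0.1546) × (1 − 0.3088).
= 0.8316 × 0.8454 × 0.6912 = 0.485938.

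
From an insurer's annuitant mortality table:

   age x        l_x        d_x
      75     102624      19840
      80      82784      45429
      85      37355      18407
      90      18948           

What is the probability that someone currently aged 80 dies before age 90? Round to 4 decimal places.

0.7711

P(die before 90 | alive at 80) = 1 − l_90/l_80 = 1 − 18948/82784 = (63836)/82784 = 0.771115.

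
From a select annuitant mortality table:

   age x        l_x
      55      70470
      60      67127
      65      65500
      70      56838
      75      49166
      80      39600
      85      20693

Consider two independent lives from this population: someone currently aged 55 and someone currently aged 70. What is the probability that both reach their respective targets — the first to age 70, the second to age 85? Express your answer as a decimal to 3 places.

p₁ = l_70/l_55 = 56838/70470 = 0.806556; p₂ = l_85/l_70 = 20693/56838 = 0.364070.
P(both) = p₁ × p₂ = 0.806556 × 0.364070 = 0.293643.

0.294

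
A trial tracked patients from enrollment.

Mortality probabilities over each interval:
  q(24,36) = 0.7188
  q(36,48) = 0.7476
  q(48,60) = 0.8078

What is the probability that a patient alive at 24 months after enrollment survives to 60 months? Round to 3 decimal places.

Chaining the interval survival probabilities: (1 − 0.7188) × (1 − 0.7476) × (1 − 0.8078).
= 0.2812 × 0.2524 × 0.1922 = 0.013641.

0.014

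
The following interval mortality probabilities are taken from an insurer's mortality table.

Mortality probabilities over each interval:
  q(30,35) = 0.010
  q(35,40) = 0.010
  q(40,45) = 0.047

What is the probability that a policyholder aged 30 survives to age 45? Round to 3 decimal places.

0.934

Chaining the interval survival probabilities: (1 − 0.010) × (1 − 0.010) × (1 − 0.047).
= 0.990 × 0.990 × 0.953 = 0.934035.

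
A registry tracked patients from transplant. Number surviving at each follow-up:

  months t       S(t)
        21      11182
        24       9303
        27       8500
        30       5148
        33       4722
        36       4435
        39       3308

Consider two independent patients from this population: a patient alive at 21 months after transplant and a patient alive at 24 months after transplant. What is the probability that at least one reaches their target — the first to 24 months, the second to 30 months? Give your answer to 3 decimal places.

0.925

p₁ = S(24)/S(21) = 9303/11182 = 0.831962; p₂ = S(30)/S(24) = 5148/9303 = 0.553370.
P(at least one) = 1 − (1−p₁)(1−p₂) = 1 − 0.168038 × 0.446630 = 0.924949.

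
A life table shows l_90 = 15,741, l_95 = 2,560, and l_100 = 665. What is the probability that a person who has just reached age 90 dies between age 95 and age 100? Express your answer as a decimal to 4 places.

We want 5|5q90 = (l_95 − l_100)/l_90.
This is the probability of reaching 95 but not 100, conditional on being alive at 90: (l_95 − l_100) / l_90.
= (2,560 − 665) / 15,741 = 1,895 / 15,741 = 0.120386.

0.1204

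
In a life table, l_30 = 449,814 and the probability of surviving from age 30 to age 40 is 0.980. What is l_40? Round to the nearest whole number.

l_40 = l_30 × p = 449,814 × 0.980 = 440818.

440818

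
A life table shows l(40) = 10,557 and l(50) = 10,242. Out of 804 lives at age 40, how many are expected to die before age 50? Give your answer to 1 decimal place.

24.0

The relevant probability is 1 − 10,242/10,557 = 0.029838.
Expected number = 804 × 0.029838 = 24.0.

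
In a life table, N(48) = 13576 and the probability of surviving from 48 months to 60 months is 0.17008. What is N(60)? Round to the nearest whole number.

2309

N(60) = N(48) × p = 13576 × 0.17008 = 2309.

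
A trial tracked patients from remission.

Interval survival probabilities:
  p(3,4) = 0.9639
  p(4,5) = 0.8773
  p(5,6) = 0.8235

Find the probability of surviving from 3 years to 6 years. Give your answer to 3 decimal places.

Survival from 3 to 6 is the product of surviving each interval: 0.9639 × 0.8773 × 0.8235.
= 0.696376.

0.696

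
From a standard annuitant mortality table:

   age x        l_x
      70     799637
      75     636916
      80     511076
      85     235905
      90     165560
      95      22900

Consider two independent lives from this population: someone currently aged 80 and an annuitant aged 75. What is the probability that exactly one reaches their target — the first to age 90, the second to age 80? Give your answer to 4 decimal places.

0.6065

p₁ = l_90/l_80 = 165560/511076 = 0.323944; p₂ = l_80/l_75 = 511076/636916 = 0.802423.
P(exactly one) = p₁(1−p₂) + (1−p₁)p₂ = 0.064004 + 0.542483 = 0.606487.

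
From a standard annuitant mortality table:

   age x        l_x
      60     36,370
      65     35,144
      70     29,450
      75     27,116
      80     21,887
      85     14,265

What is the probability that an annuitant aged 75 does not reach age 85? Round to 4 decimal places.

0.4739

P(die before 85 | alive at 75) = 1 − l_85/l_75 = 1 − 14,265/27,116 = (12,851)/27,116 = 0.473927.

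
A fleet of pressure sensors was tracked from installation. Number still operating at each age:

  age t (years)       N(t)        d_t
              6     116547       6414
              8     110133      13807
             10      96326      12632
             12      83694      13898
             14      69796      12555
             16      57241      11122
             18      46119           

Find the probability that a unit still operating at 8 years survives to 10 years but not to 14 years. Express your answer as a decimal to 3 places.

0.241

This is the probability of reaching 10 but not 14, conditional on being operational at 8: (N(10) − N(14)) / N(8).
= (96326 − 69796) / 110133 = 26530 / 110133 = 0.240891.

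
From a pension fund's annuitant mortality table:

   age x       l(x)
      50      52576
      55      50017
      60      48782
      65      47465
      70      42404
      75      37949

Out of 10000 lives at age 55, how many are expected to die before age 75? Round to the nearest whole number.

2413

The relevant probability is 1 − 37949/50017 = 0.241278.
Expected number = 10000 × 0.241278 = 2413.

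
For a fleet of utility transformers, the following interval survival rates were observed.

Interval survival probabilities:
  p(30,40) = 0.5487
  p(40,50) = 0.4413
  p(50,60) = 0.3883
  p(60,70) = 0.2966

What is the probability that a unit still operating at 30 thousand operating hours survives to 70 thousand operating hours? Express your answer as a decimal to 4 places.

The overall survival probability is 0.5487 × 0.4413 × 0.3883 × 0.2966.
= 0.027887.

0.0279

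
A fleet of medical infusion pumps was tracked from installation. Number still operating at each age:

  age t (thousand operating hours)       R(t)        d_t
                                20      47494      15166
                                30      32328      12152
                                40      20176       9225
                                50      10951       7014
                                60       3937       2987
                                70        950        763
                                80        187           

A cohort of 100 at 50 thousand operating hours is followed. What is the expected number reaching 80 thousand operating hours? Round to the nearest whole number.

2

The relevant probability is 187/10951 = 0.017076.
Expected number = 100 × 0.017076 = 2.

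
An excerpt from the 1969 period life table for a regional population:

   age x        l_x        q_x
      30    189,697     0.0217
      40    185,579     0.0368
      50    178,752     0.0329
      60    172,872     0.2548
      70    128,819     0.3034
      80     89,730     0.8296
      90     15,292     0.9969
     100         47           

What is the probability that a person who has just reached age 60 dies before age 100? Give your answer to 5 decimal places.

0.99973

P(die before 100 | alive at 60) = 1 − l_100/l_60 = 1 − 47/172,872 = (172,825)/172,872 = 0.999728.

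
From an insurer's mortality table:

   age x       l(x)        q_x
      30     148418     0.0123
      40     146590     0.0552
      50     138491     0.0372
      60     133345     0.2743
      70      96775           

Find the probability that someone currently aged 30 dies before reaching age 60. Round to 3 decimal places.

0.102

P(die before 60 | alive at 30) = 1 − l(60)/l(30) = 1 − 133345/148418 = (15073)/148418 = 0.101558.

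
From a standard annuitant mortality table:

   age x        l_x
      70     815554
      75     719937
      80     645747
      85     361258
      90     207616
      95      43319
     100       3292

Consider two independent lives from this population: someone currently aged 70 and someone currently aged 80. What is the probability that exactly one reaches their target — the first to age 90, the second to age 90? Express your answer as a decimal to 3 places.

p₁ = l_90/l_70 = 207616/815554 = 0.254571; p₂ = l_90/l_80 = 207616/645747 = 0.321513.
P(exactly one) = p₁(1−p₂) + (1−p₁)p₂ = 0.172723 + 0.239665 = 0.412388.

0.412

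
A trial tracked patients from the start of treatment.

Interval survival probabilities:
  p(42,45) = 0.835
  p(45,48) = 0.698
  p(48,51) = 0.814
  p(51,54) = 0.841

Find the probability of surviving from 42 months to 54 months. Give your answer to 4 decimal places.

Survival from 42 to 54 is the product of surviving each interval: 0.835 × 0.698 × 0.814 × 0.841.
= 0.398990.

0.3990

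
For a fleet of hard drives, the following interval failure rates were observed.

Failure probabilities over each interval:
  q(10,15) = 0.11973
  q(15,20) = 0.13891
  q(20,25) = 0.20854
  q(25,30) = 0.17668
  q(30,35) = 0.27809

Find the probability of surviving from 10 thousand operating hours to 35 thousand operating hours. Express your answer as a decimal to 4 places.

Chaining the interval survival probabilities: (1 − 0.11973) × (1 − 0.13891) × (1 − 0.20854) × (1 − 0.17668) × (1 − 0.27809).
= 0.88027 × 0.86109 × 0.79146 × 0.82332 × 0.72191 = 0.356570.

0.3566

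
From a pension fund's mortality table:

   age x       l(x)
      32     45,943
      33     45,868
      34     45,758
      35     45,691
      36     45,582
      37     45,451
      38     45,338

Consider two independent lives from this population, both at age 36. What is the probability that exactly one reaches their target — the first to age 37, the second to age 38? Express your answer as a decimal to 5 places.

p₁ = l(37)/l(36) = 45,451/45,582 = 0.997126; p₂ = l(38)/l(36) = 45,338/45,582 = 0.994647.
P(exactly one) = p₁(1−p₂) + (1−p₁)p₂ = 0.005338 + 0.002859 = 0.008196.

0.00820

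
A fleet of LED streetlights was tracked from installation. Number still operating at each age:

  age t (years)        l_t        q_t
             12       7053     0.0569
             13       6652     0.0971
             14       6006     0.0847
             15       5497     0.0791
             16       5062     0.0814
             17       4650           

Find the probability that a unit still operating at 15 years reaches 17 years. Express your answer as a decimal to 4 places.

The conditional survival probability is l_17/l_15 = 4650/5497 = 0.845916.

0.8459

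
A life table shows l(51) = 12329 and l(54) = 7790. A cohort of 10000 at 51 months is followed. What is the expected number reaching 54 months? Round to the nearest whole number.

6318

The relevant probability is 7790/12329 = 0.631844.
Expected number = 10000 × 0.631844 = 6318.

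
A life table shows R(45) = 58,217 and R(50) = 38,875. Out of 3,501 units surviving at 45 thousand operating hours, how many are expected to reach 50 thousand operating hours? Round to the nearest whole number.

2338

The relevant probability is 38,875/58,217 = 0.667760.
Expected number = 3,501 × 0.667760 = 2338.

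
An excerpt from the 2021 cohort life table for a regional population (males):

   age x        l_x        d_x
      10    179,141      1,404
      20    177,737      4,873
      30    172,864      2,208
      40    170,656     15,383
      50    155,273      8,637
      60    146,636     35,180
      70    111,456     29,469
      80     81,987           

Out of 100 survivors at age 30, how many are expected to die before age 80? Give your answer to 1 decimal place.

The relevant probability is 1 − 81,987/172,864 = 0.525714.
Expected number = 100 × 0.525714 = 52.6.

52.6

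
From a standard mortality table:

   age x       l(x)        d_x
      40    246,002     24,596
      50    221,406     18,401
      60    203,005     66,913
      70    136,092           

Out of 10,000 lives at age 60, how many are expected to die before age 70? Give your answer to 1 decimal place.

3296.1

The relevant probability is 1 − 136,092/203,005 = 0.329613.
Expected number = 10,000 × 0.329613 = 3296.1.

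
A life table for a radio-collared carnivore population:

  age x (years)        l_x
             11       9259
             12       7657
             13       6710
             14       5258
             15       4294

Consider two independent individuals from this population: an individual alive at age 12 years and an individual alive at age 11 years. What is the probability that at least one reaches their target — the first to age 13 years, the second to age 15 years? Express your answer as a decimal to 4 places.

0.9337

p₁ = l_13/l_12 = 6710/7657 = 0.876322; p₂ = l_15/l_11 = 4294/9259 = 0.463765.
P(at least one) = 1 − (1−p₁)(1−p₂) = 1 − 0.123678 × 0.536235 = 0.933680.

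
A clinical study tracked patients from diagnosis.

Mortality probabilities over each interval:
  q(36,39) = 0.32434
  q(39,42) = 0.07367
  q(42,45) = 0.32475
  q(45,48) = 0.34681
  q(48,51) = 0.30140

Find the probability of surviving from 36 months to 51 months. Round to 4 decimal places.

0.1929

The overall survival probability is (1 − 0.32434) × (1 − 0.07367) × (1 − 0.32475) × (1 − 0.34681) × (1 − 0.30140).
= 0.67566 × 0.92633 × 0.67525 × 0.65319 × 0.69860 = 0.192853.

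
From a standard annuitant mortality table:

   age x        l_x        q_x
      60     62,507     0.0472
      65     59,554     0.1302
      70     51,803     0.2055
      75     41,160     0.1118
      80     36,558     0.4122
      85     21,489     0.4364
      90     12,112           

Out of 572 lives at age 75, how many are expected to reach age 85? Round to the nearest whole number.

299

The relevant probability is 21,489/41,160 = 0.522085.
Expected number = 572 × 0.522085 = 299.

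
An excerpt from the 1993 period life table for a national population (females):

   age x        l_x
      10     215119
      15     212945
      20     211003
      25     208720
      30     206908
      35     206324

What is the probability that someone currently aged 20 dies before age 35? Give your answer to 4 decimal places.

0.0222

P(die before 35 | alive at 20) = 1 − l_35/l_20 = 1 − 206324/211003 = (4679)/211003 = 0.022175.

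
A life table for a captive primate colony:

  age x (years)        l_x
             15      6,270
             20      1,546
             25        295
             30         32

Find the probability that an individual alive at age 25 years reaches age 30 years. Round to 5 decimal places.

The conditional survival probability is l_30/l_25 = 32/295 = 0.108475.

0.10847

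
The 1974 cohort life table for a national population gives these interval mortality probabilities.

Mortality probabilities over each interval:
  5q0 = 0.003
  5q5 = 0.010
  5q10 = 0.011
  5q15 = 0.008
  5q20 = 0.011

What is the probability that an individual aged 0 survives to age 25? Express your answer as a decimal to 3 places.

The overall survival probability is (1 − 0.003) × (1 − 0.010) × (1 − 0.011) × (1 − 0.008) × (1 − 0.011).
= 0.997 × 0.990 × 0.989 × 0.992 × 0.989 = 0.957711.

0.958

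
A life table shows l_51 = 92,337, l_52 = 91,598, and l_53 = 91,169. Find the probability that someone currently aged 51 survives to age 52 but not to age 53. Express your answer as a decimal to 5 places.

We want 1|1q51 = (l_52 − l_53)/l_51.
This is the probability of reaching 52 but not 53, conditional on being alive at 51: (l_52 − l_53) / l_51.
= (91,598 − 91,169) / 92,337 = 429 / 92,337 = 0.004646.

0.00465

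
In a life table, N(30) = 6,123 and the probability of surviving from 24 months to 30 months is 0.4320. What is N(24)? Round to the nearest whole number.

14174

N(24) = N(30) / p = 6,123 / 0.4320 = 14174.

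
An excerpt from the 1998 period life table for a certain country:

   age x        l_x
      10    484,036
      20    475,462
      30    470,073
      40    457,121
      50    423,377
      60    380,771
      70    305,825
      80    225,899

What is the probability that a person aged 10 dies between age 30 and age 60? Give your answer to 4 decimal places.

We want 20|30q10 = (l_30 − l_60)/l_10.
This is the probability of reaching 30 but not 60, conditional on being alive at 10: (l_30 − l_60) / l_10.
= (470,073 − 380,771) / 484,036 = 89,302 / 484,036 = 0.184495.

0.1845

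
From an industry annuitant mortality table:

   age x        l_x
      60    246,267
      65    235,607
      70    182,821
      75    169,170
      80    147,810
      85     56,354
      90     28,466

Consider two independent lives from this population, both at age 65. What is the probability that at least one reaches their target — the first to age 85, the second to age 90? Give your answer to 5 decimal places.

0.33111

p₁ = l_85/l_65 = 56,354/235,607 = 0.239186; p₂ = l_90/l_65 = 28,466/235,607 = 0.120820.
P(at least one) = 1 − (1−p₁)(1−p₂) = 1 − 0.760814 × 0.879180 = 0.331108.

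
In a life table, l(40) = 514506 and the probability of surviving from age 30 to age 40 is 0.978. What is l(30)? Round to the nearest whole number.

l(30) = l(40) / p = 514506 / 0.978 = 526080.

526080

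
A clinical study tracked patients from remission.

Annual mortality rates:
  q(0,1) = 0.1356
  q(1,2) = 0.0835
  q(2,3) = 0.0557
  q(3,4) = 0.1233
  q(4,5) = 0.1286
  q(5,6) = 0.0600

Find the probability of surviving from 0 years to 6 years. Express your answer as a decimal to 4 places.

0.5372

The overall survival probability is (1 − 0.1356) × (1 − 0.0835) × (1 − 0.0557) × (1 − 0.1233) × (1 − 0.1286) × (1 − 0.0600).
= 0.8644 × 0.9165 × 0.9443 × 0.8767 × 0.8714 × 0.9400 = 0.537222.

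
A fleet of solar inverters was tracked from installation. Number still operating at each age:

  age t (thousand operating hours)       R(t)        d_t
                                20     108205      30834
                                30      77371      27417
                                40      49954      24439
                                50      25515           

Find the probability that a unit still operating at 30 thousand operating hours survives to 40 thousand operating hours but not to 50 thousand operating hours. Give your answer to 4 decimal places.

0.3159

This is the probability of reaching 40 but not 50, conditional on being operational at 30: (R(40) − R(50)) / R(30).
= (49954 − 25515) / 77371 = 24439 / 77371 = 0.315868.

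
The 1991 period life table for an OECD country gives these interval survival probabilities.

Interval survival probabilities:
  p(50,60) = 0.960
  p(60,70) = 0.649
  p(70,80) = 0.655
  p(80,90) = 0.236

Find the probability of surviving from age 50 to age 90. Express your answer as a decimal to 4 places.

The overall survival probability is 0.960 × 0.649 × 0.655 × 0.236.
= 0.096310.

0.0963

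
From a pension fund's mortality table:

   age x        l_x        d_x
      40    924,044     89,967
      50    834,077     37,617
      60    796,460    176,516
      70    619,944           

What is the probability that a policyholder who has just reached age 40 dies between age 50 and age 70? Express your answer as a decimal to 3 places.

We want 10|20q40 = (l_50 − l_70)/l_40.
This is the probability of reaching 50 but not 70, conditional on being alive at 40: (l_50 − l_70) / l_40.
= (834,077 − 619,944) / 924,044 = 214,133 / 924,044 = 0.231735.

0.232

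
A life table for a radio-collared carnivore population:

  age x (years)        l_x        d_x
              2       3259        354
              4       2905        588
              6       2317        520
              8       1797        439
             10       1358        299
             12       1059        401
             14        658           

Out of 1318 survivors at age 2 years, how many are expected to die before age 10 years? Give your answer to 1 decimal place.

The relevant probability is 1 − 1358/3259 = 0.583308.
Expected number = 1318 × 0.583308 = 768.8.

768.8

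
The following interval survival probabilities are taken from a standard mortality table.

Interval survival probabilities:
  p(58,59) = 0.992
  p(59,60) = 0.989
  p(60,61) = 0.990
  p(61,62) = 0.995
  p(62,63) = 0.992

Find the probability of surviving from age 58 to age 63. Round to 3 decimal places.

0.959

Chaining the interval survival probabilities: 0.992 × 0.989 × 0.990 × 0.995 × 0.992.
= 0.958689.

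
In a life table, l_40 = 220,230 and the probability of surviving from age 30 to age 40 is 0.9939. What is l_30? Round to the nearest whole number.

221582

l_30 = l_40 / p = 220,230 / 0.9939 = 221582.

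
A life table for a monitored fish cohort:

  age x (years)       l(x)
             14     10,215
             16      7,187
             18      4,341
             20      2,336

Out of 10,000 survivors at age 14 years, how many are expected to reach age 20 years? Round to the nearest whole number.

The relevant probability is 2,336/10,215 = 0.228683.
Expected number = 10,000 × 0.228683 = 2287.

2287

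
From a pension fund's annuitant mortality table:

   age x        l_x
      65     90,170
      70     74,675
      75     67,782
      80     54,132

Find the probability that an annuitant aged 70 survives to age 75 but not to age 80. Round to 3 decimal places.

We want 5|5q70 = (l_75 − l_80)/l_70.
This is the probability of reaching 75 but not 80, conditional on being alive at 70: (l_75 − l_80) / l_70.
= (67,782 − 54,132) / 74,675 = 13,650 / 74,675 = 0.182792.

0.183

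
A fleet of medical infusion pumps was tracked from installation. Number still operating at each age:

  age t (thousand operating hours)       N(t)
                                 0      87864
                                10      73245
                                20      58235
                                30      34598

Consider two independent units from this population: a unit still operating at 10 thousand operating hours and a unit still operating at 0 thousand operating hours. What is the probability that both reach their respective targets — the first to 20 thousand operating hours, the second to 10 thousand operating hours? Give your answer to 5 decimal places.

0.66279

p₁ = N(20)/N(10) = 58235/73245 = 0.795071; p₂ = N(10)/N(0) = 73245/87864 = 0.833618.
P(both) = p₁ × p₂ = 0.795071 × 0.833618 = 0.662785.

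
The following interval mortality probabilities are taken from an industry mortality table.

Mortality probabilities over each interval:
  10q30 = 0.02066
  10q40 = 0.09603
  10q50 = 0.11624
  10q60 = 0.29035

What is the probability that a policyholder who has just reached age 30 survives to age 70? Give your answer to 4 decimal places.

0.5552

Survival from 30 to 70 is the product of surviving each interval: (1 − 0.02066) × (1 − 0.09603) × (1 − 0.11624) × (1 − 0.29035).
= 0.97934 × 0.90397 × 0.88376 × 0.70965 = 0.555221.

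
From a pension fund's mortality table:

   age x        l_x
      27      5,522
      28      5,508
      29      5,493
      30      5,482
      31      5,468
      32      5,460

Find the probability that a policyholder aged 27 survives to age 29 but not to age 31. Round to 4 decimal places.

0.0045

We want 2|2q27 = (l_29 − l_31)/l_27.
This is the probability of reaching 29 but not 31, conditional on being alive at 27: (l_29 − l_31) / l_27.
= (5,493 − 5,468) / 5,522 = 25 / 5,522 = 0.004527.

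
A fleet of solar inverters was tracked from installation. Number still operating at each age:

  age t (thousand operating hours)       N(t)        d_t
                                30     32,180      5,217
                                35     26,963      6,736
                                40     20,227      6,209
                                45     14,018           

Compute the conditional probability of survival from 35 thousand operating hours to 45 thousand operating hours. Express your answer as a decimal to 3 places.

The conditional survival probability is N(45)/N(35) = 14,018/26,963 = 0.519898.

0.520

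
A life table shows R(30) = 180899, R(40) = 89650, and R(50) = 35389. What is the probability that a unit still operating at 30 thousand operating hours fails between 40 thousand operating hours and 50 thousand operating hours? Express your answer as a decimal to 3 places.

0.300

This is the probability of reaching 40 but not 50, conditional on being operational at 30: (R(40) − R(50)) / R(30).
= (89650 − 35389) / 180899 = 54261 / 180899 = 0.299952.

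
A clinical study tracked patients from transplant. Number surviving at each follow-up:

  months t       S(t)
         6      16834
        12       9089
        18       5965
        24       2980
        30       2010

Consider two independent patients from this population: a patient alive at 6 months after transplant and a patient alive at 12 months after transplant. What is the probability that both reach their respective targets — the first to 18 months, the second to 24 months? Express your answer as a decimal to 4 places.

0.1162

p₁ = S(18)/S(6) = 5965/16834 = 0.354342; p₂ = S(24)/S(12) = 2980/9089 = 0.327869.
P(both) = p₁ × p₂ = 0.354342 × 0.327869 = 0.116178.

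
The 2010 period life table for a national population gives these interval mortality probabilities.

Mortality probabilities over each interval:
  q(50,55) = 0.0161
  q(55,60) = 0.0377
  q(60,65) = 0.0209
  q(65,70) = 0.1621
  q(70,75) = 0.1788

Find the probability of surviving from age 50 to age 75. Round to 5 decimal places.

The overall survival probability is (1 − 0.0161) × (1 − 0.0377) × (1 − 0.0209) × (1 − 0.1621) × (1 − 0.1788).
= 0.9839 × 0.9623 × 0.9791 × 0.8379 × 0.8212 = 0.637866.

0.63787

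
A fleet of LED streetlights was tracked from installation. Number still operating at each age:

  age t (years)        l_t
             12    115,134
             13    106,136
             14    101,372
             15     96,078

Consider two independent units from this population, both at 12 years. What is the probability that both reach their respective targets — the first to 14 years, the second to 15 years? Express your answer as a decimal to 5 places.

0.73474

p₁ = l_14/l_12 = 101,372/115,134 = 0.880470; p₂ = l_15/l_12 = 96,078/115,134 = 0.834489.
P(both) = p₁ × p₂ = 0.880470 × 0.834489 = 0.734743.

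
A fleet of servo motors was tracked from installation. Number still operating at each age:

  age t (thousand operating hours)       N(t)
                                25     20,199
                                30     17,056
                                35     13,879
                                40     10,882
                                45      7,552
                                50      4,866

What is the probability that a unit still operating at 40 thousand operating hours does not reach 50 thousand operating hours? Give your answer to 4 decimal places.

0.5528

P(fail before 50 | operational at 40) = 1 − N(50)/N(40) = 1 − 4,866/10,882 = (6,016)/10,882 = 0.552840.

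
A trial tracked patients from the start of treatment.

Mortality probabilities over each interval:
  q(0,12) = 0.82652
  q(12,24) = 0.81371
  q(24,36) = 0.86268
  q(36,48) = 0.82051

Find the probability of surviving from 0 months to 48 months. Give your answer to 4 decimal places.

Survival from 0 to 48 is the product of surviving each interval: (1 − 0.82652) × (1 − 0.81371) × (1 − 0.86268) × (1 − 0.82051).
= 0.17348 × 0.18629 × 0.13732 × 0.17949 = 0.000797.

0.0008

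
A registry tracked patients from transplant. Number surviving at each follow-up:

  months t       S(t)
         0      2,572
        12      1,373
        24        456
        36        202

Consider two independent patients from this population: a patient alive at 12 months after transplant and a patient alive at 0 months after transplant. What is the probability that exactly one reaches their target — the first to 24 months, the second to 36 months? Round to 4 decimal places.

p₁ = S(24)/S(12) = 456/1,373 = 0.332119; p₂ = S(36)/S(0) = 202/2,572 = 0.078538.
P(exactly one) = p₁(1−p₂) + (1−p₁)p₂ = 0.306035 + 0.052454 = 0.358489.

0.3585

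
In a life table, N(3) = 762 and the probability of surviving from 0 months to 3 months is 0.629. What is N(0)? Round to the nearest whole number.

N(0) = N(3) / p = 762 / 0.629 = 1211.

1211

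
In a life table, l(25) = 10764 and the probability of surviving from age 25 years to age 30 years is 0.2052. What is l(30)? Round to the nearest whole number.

2209

l(30) = l(25) × p = 10764 × 0.2052 = 2209.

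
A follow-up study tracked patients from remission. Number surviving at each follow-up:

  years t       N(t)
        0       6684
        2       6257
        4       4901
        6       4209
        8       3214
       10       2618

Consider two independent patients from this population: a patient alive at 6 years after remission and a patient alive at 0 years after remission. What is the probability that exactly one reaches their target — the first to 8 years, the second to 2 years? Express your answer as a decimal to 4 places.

p₁ = N(8)/N(6) = 3214/4209 = 0.763602; p₂ = N(2)/N(0) = 6257/6684 = 0.936116.
P(exactly one) = p₁(1−p₂) + (1−p₁)p₂ = 0.048782 + 0.221296 = 0.270078.

0.2701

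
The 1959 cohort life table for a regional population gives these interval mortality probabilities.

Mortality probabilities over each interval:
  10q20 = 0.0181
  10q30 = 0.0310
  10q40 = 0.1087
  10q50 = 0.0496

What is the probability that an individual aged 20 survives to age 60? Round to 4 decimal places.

0.8060

Chaining the interval survival probabilities: (1 − 0.0181) × (1 − 0.0310) × (1 − 0.1087) × (1 − 0.0496).
= 0.9819 × 0.9690 × 0.8913 × 0.9504 = 0.805975.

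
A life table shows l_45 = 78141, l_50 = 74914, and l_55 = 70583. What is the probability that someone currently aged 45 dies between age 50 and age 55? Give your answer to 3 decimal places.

0.055

We want 5|5q45 = (l_50 − l_55)/l_45.
This is the probability of reaching 50 but not 55, conditional on being alive at 45: (l_50 − l_55) / l_45.
= (74914 − 70583) / 78141 = 4331 / 78141 = 0.055425.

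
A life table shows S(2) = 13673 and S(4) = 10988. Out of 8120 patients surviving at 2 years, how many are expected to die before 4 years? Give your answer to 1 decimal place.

The relevant probability is 1 − 10988/13673 = 0.196372.
Expected number = 8120 × 0.196372 = 1594.5.

1594.5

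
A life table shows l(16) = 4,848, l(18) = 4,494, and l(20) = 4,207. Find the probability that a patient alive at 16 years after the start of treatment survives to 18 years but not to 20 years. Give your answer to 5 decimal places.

This is the probability of reaching 18 but not 20, conditional on being alive at 16: (l(18) − l(20)) / l(16).
= (4,494 − 4,207) / 4,848 = 287 / 4,848 = 0.059200.

0.05920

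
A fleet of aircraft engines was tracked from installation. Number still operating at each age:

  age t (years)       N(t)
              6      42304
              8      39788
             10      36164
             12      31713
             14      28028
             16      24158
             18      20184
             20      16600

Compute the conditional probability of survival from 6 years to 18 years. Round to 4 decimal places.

0.4771

The conditional survival probability is N(18)/N(6) = 20184/42304 = 0.477118.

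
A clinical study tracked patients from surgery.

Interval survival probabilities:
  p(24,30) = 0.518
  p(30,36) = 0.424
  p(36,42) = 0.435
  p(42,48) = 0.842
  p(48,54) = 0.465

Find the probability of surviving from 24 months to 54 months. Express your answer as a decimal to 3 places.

P(survive 24→54) = 0.518 × 0.424 × 0.435 × 0.842 × 0.465.
= 0.037407.

0.037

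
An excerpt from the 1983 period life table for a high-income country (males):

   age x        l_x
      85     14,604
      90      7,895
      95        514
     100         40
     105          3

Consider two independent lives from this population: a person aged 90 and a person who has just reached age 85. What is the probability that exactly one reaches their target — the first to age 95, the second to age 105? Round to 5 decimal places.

p₁ = l_95/l_90 = 514/7,895 = 0.065104; p₂ = l_105/l_85 = 3/14,604 = 0.000205.
P(exactly one) = p₁(1−p₂) + (1−p₁)p₂ = 0.065091 + 0.000192 = 0.065282.

0.06528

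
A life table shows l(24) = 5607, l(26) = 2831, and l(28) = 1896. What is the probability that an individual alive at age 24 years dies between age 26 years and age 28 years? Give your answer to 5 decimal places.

This is the probability of reaching 26 but not 28, conditional on being alive at 24: (l(26) − l(28)) / l(24).
= (2831 − 1896) / 5607 = 935 / 5607 = 0.166756.

0.16676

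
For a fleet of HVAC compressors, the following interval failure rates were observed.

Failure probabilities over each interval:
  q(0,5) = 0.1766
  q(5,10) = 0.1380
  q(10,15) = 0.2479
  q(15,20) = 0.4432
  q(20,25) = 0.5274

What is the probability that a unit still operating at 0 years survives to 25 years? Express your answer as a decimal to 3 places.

The overall survival probability is (1 − 0.1766) × (1 − 0.1380) × (1 − 0.2479) × (1 − 0.4432) × (1 − 0.5274).
= 0.8234 × 0.8620 × 0.7521 × 0.5568 × 0.4726 = 0.140471.

0.140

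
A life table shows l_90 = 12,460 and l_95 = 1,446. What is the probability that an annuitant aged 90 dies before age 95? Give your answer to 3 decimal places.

P(die before 95 | alive at 90) = 1 − l_95/l_90 = 1 − 1,446/12,460 = (11,014)/12,460 = 0.883949.

0.884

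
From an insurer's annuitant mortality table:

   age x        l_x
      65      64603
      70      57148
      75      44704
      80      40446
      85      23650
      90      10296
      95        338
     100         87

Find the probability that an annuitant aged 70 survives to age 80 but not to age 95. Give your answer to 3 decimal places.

0.702

This is the probability of reaching 80 but not 95, conditional on being alive at 70: (l_80 − l_95) / l_70.
= (40446 − 338) / 57148 = 40108 / 57148 = 0.701827.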